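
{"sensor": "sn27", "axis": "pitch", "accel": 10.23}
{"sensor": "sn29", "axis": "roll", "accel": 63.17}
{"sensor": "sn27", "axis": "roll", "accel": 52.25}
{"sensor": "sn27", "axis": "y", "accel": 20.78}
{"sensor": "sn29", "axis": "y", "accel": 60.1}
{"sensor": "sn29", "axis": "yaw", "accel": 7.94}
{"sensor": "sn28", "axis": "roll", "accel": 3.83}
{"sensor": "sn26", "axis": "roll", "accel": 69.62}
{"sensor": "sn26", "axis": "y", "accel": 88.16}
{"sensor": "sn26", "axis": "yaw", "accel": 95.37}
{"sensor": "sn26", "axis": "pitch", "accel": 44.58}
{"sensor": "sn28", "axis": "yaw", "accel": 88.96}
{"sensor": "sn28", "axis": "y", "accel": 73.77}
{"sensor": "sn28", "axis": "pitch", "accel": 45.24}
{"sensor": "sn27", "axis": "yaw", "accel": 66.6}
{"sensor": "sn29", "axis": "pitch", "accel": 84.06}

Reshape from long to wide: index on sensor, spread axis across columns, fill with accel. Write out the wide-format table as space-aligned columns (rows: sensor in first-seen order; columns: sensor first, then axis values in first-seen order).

Columns: sensor plus the 4 distinct axis values (pitch, roll, y, yaw).
For example, row sn27 column pitch takes accel=10.23 from the long row (sn27, pitch).

sensor  pitch  roll   y      yaw  
sn27    10.23  52.25  20.78  66.6 
sn29    84.06  63.17  60.1   7.94 
sn28    45.24  3.83   73.77  88.96
sn26    44.58  69.62  88.16  95.37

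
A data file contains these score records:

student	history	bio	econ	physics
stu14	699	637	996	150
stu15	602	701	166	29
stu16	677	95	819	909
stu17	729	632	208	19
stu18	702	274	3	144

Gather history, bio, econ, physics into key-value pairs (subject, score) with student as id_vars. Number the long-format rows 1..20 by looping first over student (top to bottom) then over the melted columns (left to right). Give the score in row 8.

29

20 rows total (5 × 4). Row 8: index ⌊(8-1)/4⌋ = 1 into student → stu15; (8-1) mod 4 = 3 into the melted columns → physics.
So row 8 is (stu15, physics, 29); score = 29.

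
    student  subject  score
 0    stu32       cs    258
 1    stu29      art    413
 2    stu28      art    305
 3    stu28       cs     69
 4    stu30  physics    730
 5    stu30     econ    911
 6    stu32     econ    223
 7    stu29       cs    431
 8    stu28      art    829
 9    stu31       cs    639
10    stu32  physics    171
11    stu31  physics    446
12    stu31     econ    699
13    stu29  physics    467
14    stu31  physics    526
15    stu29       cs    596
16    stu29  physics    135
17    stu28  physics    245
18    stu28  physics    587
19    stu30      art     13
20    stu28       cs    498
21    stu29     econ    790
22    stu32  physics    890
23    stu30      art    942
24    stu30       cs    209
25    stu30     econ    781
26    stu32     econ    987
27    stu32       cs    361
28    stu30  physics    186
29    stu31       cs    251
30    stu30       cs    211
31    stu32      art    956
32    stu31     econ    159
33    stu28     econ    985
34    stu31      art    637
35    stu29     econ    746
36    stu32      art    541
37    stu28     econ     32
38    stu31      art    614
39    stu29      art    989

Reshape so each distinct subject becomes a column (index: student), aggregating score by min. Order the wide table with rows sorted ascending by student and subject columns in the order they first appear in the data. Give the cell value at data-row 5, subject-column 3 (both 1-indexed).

With rows sorted ascending by student, row 5 is student=stu32. subject columns in first-appearance order: cs, art, physics, econ; column 3 is physics.
Long rows with student=stu32, subject=physics: min(171, 890) = 171.

171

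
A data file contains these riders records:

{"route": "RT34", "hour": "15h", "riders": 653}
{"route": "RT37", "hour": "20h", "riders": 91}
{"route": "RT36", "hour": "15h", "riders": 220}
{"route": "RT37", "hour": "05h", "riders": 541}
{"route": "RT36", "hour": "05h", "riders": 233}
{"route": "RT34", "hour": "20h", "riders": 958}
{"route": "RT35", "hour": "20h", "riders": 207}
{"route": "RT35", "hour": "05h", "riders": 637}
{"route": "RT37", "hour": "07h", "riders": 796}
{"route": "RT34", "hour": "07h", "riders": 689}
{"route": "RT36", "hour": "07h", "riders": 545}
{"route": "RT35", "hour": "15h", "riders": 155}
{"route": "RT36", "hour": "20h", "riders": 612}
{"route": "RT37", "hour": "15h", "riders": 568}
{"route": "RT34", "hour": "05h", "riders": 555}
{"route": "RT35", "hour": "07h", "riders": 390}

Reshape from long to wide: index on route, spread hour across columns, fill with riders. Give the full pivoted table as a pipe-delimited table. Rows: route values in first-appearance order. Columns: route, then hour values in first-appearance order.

| route | 15h | 20h | 05h | 07h |
| RT34 | 653 | 958 | 555 | 689 |
| RT37 | 568 | 91 | 541 | 796 |
| RT36 | 220 | 612 | 233 | 545 |
| RT35 | 155 | 207 | 637 | 390 |

Columns: route plus the 4 distinct hour values (15h, 20h, 05h, 07h).
For example, row RT34 column 15h takes riders=653 from the long row (RT34, 15h).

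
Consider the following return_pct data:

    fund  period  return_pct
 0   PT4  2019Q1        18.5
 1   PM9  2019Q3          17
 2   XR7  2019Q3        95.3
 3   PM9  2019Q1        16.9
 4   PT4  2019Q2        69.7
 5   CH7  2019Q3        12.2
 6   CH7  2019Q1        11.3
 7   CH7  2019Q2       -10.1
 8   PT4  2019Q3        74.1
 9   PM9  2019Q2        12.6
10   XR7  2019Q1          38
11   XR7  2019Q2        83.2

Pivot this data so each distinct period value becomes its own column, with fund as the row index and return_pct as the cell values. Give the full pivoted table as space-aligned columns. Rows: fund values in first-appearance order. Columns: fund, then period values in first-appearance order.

fund  2019Q1  2019Q3  2019Q2
PT4   18.5    74.1    69.7  
PM9   16.9    17      12.6  
XR7   38      95.3    83.2  
CH7   11.3    12.2    -10.1 

Columns: fund plus the 3 distinct period values (2019Q1, 2019Q3, 2019Q2).
For example, row PT4 column 2019Q1 takes return_pct=18.5 from the long row (PT4, 2019Q1).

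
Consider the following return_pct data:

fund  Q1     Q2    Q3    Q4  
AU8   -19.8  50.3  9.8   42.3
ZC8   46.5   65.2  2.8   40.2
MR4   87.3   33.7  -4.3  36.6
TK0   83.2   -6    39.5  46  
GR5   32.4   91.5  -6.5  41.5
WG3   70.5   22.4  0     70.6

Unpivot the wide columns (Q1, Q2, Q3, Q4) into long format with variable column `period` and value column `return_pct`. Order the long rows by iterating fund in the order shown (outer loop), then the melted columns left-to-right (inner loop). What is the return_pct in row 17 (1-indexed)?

24 rows total (6 × 4). Row 17: index ⌊(17-1)/4⌋ = 4 into fund → GR5; (17-1) mod 4 = 0 into the melted columns → Q1.
So row 17 is (GR5, Q1, 32.4); return_pct = 32.4.

32.4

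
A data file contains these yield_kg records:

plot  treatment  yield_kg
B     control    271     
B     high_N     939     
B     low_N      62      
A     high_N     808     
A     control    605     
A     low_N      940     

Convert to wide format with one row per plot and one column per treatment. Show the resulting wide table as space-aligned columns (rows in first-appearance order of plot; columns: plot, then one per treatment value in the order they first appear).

Columns: plot plus the 3 distinct treatment values (control, high_N, low_N).
For example, row B column control takes yield_kg=271 from the long row (B, control).

plot  control  high_N  low_N
B     271      939     62   
A     605      808     940  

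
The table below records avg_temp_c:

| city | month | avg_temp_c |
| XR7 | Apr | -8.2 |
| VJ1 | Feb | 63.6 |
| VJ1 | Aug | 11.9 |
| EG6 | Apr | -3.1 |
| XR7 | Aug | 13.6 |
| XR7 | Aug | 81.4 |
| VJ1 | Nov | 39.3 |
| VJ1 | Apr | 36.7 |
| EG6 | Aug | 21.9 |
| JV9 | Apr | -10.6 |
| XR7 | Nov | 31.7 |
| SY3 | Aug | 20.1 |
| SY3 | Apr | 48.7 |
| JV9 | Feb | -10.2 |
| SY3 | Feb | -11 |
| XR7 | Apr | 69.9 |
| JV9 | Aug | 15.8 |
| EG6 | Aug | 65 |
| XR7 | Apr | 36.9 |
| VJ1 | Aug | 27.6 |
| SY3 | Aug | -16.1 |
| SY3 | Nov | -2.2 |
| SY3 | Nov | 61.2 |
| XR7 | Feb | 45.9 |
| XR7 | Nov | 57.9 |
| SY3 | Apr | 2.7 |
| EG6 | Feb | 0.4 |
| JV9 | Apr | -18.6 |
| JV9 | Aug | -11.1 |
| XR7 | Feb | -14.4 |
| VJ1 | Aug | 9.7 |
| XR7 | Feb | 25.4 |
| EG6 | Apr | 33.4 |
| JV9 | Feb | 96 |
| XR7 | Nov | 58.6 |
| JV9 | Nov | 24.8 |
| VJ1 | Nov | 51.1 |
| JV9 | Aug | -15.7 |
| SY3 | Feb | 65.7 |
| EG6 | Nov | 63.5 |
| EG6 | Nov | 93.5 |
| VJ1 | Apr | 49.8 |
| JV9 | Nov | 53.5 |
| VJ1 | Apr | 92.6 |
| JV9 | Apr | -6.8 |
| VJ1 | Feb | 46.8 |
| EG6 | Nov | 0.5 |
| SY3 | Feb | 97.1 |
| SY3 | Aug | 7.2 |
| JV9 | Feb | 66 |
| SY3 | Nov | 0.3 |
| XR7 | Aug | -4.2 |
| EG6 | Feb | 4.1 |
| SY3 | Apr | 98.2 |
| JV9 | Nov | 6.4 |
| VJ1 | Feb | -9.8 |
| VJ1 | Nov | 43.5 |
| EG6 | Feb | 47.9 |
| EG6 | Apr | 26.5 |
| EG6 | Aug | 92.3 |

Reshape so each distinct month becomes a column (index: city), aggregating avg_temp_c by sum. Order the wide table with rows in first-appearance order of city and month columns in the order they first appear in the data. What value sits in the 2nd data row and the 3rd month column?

With rows in first-appearance order of city, row 2 is city=VJ1. month columns in first-appearance order: Apr, Feb, Aug, Nov; column 3 is Aug.
Long rows with city=VJ1, month=Aug: 11.9 + 27.6 + 9.7 = 49.2.

49.2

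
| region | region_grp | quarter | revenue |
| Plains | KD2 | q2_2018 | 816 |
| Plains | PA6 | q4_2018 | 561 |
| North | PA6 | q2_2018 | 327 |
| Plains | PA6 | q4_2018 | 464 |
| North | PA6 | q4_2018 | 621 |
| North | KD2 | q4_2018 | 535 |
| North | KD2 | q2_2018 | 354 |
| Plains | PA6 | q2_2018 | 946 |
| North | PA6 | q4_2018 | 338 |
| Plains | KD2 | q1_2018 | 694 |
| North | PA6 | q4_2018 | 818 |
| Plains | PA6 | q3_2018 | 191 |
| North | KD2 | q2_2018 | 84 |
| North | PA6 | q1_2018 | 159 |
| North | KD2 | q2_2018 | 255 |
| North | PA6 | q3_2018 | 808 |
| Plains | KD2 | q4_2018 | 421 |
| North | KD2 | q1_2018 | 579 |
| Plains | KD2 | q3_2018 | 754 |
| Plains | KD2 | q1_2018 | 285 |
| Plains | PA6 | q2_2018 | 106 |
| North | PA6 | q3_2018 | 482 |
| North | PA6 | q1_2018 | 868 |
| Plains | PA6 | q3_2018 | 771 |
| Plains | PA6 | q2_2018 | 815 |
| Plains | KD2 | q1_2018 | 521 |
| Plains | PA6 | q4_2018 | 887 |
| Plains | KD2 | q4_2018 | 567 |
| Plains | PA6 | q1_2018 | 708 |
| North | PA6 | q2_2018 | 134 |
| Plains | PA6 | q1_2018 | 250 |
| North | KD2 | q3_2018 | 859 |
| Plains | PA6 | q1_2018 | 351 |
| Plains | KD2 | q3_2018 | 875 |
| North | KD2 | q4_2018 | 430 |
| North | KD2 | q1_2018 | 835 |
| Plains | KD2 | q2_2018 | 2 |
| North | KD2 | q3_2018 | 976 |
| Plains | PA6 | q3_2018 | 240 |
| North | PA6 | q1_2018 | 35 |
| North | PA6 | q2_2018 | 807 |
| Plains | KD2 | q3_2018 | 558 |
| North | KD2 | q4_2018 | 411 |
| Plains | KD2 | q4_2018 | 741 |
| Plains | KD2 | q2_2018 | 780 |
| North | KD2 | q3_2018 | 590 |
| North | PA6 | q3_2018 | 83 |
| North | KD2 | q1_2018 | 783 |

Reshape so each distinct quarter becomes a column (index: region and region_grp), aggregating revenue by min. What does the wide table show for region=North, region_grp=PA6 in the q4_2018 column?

338

Rows with region=North, region_grp=PA6 and quarter=q4_2018: revenue values are 621, 338, 818.
min(621, 338, 818) = 338.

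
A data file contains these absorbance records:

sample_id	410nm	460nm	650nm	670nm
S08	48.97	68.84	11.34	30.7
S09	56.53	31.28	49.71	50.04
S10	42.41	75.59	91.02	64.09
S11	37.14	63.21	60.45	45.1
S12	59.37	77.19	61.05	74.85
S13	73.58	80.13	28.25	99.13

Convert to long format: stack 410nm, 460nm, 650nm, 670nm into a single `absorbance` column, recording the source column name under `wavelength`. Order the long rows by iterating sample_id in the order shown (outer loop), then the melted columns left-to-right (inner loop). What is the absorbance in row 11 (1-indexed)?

24 rows total (6 × 4). Row 11: index ⌊(11-1)/4⌋ = 2 into sample_id → S10; (11-1) mod 4 = 2 into the melted columns → 650nm.
So row 11 is (S10, 650nm, 91.02); absorbance = 91.02.

91.02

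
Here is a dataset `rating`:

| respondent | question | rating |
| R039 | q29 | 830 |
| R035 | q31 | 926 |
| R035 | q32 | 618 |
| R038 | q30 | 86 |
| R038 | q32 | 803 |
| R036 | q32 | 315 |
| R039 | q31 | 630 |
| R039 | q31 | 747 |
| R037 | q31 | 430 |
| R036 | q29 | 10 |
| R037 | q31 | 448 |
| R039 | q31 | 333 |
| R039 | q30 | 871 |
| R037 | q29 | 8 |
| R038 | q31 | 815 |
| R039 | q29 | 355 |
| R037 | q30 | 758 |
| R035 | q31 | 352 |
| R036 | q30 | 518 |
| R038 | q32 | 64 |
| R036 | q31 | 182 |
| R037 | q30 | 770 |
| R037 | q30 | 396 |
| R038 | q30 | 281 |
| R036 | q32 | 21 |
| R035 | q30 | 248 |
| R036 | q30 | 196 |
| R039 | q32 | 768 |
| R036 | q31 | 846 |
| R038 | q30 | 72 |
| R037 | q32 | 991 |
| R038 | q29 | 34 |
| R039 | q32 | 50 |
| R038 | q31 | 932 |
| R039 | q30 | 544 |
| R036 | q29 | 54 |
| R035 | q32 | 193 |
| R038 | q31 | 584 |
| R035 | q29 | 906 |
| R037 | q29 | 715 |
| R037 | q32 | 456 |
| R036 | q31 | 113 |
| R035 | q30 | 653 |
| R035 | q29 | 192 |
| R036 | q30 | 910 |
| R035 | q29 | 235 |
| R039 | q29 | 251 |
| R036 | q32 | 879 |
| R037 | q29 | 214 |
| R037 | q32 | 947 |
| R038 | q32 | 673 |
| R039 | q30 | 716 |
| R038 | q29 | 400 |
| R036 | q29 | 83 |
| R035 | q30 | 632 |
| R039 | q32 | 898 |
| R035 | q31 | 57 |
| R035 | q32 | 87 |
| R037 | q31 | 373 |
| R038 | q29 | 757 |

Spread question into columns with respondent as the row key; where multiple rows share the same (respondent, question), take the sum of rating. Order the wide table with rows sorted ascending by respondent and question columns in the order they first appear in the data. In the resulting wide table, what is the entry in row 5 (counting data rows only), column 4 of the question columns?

2131

With rows sorted ascending by respondent, row 5 is respondent=R039. question columns in first-appearance order: q29, q31, q32, q30; column 4 is q30.
Long rows with respondent=R039, question=q30: 871 + 544 + 716 = 2131.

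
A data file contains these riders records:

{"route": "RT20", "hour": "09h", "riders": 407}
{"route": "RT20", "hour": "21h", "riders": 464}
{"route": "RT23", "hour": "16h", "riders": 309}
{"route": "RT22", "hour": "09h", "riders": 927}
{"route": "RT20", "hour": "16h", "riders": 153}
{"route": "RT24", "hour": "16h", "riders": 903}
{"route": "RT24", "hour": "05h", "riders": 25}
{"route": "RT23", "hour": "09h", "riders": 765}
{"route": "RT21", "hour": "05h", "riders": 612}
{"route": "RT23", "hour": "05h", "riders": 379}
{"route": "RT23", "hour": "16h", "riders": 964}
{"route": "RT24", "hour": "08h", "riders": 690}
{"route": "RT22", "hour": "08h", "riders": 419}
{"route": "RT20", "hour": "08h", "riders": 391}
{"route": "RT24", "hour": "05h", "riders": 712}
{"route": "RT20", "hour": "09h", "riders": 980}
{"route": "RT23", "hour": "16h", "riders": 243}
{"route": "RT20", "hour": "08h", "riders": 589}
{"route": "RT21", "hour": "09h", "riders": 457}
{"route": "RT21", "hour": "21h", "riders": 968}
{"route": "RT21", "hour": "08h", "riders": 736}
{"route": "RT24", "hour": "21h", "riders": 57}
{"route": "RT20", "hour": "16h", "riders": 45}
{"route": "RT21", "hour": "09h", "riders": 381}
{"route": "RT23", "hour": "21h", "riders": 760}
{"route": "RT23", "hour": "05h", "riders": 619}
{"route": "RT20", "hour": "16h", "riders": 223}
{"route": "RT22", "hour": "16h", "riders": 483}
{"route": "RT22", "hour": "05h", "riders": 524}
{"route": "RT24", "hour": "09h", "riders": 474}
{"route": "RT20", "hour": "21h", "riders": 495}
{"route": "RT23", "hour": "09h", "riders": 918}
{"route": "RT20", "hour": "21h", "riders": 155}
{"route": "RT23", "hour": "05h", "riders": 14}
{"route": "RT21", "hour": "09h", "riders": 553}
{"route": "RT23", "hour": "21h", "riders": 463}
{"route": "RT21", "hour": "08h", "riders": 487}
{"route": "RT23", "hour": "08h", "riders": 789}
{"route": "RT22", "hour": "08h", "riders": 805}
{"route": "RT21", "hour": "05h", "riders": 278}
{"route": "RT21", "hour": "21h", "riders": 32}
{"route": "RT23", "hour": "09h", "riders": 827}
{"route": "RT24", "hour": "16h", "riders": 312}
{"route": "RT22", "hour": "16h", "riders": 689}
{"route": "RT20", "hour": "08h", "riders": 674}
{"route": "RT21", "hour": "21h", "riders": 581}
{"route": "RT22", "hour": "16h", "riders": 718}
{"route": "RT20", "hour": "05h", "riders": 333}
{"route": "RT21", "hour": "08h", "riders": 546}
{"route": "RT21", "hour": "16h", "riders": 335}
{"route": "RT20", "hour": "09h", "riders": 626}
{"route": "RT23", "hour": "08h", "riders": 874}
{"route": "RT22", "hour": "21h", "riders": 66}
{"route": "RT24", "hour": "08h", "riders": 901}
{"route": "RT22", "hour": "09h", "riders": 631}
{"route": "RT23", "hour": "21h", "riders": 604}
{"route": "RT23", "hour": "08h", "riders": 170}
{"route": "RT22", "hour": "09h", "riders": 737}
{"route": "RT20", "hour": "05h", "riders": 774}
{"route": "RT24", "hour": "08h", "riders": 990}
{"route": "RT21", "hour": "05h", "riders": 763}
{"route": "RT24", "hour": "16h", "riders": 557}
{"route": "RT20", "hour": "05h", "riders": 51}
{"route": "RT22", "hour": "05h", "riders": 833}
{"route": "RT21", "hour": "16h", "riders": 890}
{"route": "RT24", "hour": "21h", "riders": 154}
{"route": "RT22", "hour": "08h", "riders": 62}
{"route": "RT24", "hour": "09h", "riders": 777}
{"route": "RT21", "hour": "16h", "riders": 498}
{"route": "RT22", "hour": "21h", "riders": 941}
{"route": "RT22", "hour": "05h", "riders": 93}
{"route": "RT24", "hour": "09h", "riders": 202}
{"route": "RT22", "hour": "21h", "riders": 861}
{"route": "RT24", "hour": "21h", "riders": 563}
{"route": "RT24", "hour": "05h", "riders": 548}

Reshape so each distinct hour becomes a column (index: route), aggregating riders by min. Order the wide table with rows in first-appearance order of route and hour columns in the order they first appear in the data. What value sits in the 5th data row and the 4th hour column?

278

With rows in first-appearance order of route, row 5 is route=RT21. hour columns in first-appearance order: 09h, 21h, 16h, 05h, 08h; column 4 is 05h.
Long rows with route=RT21, hour=05h: min(612, 278, 763) = 278.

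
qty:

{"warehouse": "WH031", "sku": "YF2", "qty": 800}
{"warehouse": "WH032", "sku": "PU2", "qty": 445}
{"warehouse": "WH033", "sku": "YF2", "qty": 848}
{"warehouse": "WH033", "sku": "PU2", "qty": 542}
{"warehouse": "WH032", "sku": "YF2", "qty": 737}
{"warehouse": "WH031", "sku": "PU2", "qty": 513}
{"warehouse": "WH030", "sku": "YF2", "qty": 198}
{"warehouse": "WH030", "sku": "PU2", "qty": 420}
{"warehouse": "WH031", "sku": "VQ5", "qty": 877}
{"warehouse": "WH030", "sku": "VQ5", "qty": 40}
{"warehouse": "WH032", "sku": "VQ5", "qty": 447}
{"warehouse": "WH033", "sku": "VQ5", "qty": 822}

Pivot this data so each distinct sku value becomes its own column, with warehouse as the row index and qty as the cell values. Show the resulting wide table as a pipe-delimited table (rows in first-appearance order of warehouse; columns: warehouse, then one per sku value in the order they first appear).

Columns: warehouse plus the 3 distinct sku values (YF2, PU2, VQ5).
For example, row WH031 column YF2 takes qty=800 from the long row (WH031, YF2).

| warehouse | YF2 | PU2 | VQ5 |
| WH031 | 800 | 513 | 877 |
| WH032 | 737 | 445 | 447 |
| WH033 | 848 | 542 | 822 |
| WH030 | 198 | 420 | 40 |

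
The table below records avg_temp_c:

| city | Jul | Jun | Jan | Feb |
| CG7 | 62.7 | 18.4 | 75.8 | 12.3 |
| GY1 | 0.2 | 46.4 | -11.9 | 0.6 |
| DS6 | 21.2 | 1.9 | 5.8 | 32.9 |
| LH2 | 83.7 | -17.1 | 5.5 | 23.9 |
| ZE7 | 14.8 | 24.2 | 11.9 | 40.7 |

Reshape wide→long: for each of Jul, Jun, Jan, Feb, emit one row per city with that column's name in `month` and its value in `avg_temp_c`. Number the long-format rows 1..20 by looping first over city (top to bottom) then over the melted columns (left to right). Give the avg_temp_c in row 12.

20 rows total (5 × 4). Row 12: index ⌊(12-1)/4⌋ = 2 into city → DS6; (12-1) mod 4 = 3 into the melted columns → Feb.
So row 12 is (DS6, Feb, 32.9); avg_temp_c = 32.9.

32.9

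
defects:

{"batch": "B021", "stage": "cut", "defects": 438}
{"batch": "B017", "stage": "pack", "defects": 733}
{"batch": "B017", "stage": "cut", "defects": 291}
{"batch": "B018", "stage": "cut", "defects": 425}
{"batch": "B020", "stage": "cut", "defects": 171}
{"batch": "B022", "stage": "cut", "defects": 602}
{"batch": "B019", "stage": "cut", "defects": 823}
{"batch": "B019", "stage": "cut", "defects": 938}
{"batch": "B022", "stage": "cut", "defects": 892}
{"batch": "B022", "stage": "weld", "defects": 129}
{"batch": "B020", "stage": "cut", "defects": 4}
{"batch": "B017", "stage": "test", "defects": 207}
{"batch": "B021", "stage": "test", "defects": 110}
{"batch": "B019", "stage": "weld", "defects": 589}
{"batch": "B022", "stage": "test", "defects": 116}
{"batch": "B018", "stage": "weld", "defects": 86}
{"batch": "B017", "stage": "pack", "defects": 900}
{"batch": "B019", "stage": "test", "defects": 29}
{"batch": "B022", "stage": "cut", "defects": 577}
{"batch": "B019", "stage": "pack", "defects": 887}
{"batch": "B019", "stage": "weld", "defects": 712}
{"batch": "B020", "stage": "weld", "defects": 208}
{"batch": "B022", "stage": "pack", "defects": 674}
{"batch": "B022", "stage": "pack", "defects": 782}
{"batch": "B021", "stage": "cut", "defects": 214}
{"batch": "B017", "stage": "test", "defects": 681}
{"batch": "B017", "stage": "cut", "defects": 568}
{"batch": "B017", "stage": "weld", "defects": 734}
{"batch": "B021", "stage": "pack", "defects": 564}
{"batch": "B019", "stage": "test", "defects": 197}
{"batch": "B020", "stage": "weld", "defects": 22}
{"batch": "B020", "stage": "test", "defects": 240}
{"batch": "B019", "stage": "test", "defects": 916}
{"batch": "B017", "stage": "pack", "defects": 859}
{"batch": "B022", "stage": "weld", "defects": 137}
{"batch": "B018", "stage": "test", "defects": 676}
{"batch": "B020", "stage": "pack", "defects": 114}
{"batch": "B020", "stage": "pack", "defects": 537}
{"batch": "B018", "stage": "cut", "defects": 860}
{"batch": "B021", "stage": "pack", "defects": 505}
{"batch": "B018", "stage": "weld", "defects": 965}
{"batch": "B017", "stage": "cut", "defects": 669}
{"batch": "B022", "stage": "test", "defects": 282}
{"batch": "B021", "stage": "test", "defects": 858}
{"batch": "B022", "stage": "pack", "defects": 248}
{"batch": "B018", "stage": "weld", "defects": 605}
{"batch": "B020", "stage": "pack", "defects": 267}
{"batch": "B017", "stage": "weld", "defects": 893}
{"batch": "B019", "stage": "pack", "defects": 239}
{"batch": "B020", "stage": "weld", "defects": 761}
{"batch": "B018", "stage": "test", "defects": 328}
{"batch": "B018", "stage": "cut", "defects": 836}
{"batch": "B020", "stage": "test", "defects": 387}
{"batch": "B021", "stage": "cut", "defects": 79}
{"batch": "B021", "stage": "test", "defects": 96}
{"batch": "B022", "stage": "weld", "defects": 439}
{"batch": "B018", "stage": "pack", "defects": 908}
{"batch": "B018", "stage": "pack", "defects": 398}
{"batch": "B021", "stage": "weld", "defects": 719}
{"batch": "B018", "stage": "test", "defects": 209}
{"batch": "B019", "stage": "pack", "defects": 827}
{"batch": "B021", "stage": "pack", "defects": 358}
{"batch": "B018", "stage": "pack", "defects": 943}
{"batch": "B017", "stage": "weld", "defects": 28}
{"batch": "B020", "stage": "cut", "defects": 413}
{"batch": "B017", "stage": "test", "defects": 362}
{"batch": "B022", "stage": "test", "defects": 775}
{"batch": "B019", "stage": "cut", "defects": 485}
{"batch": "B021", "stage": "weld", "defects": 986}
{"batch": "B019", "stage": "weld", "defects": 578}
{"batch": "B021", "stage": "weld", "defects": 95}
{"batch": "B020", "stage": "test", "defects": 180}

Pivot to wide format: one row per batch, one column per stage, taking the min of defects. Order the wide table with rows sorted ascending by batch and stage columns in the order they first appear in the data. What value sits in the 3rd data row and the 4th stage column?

With rows sorted ascending by batch, row 3 is batch=B019. stage columns in first-appearance order: cut, pack, weld, test; column 4 is test.
Long rows with batch=B019, stage=test: min(29, 197, 916) = 29.

29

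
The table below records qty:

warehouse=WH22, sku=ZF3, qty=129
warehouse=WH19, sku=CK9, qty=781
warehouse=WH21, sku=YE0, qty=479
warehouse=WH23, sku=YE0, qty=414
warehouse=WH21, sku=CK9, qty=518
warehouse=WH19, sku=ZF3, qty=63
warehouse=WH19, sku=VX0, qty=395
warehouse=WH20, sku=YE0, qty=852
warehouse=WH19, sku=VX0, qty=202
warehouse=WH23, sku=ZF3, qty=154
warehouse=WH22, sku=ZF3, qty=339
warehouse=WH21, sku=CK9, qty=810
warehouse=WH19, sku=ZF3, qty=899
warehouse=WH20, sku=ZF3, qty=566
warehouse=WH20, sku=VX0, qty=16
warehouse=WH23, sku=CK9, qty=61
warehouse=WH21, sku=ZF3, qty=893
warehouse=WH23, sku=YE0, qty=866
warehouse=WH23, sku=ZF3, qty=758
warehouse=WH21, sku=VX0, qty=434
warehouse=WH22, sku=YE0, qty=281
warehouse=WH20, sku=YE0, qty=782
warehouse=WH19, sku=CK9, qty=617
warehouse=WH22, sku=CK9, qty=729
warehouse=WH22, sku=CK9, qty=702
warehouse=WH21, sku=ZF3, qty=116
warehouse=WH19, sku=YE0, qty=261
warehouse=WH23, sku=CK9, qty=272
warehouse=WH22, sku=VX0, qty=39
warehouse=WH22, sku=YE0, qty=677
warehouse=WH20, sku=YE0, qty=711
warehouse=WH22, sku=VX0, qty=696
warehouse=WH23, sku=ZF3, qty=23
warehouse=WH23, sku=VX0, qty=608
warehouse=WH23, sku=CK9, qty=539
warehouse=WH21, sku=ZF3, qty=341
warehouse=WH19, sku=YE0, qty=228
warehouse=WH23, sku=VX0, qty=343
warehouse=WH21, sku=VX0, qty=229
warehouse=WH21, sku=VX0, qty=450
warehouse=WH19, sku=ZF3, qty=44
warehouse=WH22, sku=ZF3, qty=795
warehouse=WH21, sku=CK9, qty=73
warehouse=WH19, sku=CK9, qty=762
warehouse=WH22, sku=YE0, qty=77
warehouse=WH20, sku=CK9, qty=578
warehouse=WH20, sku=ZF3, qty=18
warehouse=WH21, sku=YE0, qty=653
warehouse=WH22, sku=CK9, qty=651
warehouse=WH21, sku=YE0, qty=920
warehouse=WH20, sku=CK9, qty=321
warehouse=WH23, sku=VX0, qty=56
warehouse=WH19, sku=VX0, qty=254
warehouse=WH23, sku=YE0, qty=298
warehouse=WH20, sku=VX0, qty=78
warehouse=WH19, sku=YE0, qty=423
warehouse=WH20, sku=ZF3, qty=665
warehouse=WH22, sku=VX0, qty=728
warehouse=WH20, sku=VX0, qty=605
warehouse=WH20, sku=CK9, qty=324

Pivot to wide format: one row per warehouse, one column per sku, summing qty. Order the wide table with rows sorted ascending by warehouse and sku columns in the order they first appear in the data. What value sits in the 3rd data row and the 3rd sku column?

With rows sorted ascending by warehouse, row 3 is warehouse=WH21. sku columns in first-appearance order: ZF3, CK9, YE0, VX0; column 3 is YE0.
Long rows with warehouse=WH21, sku=YE0: 479 + 653 + 920 = 2052.

2052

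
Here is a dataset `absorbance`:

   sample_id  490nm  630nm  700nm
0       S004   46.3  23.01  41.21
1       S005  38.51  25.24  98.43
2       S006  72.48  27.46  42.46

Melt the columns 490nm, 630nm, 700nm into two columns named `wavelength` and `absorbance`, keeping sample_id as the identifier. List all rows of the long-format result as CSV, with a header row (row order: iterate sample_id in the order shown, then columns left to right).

sample_id,wavelength,absorbance
S004,490nm,46.3
S004,630nm,23.01
S004,700nm,41.21
S005,490nm,38.51
S005,630nm,25.24
S005,700nm,98.43
S006,490nm,72.48
S006,630nm,27.46
S006,700nm,42.46

Each (sample_id, column) pair becomes one row: 3 × 3 = 9 rows.
For example, (S004, 490nm) → absorbance=46.3.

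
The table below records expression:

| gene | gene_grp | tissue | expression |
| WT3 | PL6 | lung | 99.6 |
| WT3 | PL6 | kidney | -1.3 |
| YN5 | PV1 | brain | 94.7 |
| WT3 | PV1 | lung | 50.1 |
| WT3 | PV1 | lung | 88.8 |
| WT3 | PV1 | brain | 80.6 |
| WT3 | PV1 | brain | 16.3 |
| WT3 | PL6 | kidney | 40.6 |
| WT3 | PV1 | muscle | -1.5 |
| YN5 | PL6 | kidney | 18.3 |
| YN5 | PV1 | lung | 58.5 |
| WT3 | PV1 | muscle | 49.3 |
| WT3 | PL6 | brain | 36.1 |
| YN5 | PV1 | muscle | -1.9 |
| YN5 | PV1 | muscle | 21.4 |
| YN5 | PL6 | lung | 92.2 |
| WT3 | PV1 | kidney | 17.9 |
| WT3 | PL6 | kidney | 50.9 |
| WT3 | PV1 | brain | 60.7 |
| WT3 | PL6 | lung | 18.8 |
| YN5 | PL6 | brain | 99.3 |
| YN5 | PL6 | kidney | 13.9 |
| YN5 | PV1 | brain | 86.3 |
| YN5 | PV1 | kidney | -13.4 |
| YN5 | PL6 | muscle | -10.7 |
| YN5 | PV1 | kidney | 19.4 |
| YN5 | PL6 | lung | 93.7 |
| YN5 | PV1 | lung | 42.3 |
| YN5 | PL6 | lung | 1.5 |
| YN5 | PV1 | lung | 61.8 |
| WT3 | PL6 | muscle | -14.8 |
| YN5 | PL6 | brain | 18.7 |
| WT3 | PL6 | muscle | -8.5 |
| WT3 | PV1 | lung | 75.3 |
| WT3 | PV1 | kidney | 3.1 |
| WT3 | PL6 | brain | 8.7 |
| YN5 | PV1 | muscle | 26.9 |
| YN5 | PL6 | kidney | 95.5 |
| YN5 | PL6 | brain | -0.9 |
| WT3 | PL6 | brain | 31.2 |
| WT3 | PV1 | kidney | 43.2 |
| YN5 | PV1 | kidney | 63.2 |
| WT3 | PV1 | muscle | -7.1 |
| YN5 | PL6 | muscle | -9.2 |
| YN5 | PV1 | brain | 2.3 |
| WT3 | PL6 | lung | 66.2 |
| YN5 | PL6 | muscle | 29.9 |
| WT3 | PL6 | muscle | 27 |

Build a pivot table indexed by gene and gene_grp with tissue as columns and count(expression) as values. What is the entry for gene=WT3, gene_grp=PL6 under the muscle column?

3

Rows with gene=WT3, gene_grp=PL6 and tissue=muscle: expression values are -14.8, -8.5, 27.
3 rows match — count = 3.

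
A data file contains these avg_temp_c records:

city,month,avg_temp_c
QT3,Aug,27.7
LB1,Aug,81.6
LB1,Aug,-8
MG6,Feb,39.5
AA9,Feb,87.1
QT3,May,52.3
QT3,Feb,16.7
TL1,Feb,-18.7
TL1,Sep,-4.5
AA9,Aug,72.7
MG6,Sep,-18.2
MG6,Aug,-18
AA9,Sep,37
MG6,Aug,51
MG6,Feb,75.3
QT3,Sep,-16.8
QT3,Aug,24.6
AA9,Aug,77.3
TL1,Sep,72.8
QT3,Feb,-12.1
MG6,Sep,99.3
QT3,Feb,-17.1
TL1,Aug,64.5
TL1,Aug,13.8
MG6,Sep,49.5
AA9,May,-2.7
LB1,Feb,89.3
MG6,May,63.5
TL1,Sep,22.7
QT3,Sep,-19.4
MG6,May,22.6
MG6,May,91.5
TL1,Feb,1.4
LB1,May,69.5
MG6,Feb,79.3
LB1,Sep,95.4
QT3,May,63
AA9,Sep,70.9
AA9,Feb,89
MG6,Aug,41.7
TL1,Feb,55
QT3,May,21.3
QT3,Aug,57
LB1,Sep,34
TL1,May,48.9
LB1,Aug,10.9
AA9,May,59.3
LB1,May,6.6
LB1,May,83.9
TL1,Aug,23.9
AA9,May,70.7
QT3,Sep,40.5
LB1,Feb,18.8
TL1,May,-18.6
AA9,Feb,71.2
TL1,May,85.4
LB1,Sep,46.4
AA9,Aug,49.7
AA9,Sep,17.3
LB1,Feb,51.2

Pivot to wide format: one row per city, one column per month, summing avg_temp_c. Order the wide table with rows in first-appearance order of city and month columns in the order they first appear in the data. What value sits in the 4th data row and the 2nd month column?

With rows in first-appearance order of city, row 4 is city=AA9. month columns in first-appearance order: Aug, Feb, May, Sep; column 2 is Feb.
Long rows with city=AA9, month=Feb: 87.1 + 89 + 71.2 = 247.3.

247.3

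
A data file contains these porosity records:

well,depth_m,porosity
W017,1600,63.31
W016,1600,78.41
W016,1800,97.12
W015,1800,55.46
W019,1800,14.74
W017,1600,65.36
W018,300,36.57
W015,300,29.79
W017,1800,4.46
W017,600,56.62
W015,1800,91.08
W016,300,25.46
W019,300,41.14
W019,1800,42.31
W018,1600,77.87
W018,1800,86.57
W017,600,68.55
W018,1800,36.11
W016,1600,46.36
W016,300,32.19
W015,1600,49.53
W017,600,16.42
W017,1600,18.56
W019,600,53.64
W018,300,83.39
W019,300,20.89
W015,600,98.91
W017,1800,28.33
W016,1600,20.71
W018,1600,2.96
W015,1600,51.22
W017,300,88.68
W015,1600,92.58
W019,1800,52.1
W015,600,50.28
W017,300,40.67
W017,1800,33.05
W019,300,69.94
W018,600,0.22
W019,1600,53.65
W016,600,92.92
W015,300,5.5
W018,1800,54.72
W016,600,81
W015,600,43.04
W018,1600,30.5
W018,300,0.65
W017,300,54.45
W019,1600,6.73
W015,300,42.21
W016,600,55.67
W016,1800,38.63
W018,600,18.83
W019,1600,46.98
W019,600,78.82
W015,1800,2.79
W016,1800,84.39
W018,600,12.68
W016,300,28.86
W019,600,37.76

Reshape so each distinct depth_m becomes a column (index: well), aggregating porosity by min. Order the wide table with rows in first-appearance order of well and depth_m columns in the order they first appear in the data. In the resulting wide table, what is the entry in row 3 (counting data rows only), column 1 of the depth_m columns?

With rows in first-appearance order of well, row 3 is well=W015. depth_m columns in first-appearance order: 1600, 1800, 300, 600; column 1 is 1600.
Long rows with well=W015, depth_m=1600: min(49.53, 51.22, 92.58) = 49.53.

49.53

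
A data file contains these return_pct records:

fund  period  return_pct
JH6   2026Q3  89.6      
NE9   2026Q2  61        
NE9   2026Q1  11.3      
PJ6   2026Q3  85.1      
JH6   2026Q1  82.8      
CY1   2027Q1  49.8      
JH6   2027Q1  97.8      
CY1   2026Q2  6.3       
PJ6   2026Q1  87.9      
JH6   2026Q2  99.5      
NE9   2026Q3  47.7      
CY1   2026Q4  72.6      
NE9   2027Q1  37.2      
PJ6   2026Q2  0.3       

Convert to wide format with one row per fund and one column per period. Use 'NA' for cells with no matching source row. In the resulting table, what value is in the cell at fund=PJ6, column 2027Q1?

No long-format row has fund=PJ6 and period=2027Q1, so the cell is NA.

NA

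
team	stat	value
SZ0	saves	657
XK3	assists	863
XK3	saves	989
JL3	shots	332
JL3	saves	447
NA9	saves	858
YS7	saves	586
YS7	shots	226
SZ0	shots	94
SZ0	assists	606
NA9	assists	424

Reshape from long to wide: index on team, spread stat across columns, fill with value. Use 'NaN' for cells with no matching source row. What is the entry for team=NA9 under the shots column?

NaN

No long-format row has team=NA9 and stat=shots, so the cell is NaN.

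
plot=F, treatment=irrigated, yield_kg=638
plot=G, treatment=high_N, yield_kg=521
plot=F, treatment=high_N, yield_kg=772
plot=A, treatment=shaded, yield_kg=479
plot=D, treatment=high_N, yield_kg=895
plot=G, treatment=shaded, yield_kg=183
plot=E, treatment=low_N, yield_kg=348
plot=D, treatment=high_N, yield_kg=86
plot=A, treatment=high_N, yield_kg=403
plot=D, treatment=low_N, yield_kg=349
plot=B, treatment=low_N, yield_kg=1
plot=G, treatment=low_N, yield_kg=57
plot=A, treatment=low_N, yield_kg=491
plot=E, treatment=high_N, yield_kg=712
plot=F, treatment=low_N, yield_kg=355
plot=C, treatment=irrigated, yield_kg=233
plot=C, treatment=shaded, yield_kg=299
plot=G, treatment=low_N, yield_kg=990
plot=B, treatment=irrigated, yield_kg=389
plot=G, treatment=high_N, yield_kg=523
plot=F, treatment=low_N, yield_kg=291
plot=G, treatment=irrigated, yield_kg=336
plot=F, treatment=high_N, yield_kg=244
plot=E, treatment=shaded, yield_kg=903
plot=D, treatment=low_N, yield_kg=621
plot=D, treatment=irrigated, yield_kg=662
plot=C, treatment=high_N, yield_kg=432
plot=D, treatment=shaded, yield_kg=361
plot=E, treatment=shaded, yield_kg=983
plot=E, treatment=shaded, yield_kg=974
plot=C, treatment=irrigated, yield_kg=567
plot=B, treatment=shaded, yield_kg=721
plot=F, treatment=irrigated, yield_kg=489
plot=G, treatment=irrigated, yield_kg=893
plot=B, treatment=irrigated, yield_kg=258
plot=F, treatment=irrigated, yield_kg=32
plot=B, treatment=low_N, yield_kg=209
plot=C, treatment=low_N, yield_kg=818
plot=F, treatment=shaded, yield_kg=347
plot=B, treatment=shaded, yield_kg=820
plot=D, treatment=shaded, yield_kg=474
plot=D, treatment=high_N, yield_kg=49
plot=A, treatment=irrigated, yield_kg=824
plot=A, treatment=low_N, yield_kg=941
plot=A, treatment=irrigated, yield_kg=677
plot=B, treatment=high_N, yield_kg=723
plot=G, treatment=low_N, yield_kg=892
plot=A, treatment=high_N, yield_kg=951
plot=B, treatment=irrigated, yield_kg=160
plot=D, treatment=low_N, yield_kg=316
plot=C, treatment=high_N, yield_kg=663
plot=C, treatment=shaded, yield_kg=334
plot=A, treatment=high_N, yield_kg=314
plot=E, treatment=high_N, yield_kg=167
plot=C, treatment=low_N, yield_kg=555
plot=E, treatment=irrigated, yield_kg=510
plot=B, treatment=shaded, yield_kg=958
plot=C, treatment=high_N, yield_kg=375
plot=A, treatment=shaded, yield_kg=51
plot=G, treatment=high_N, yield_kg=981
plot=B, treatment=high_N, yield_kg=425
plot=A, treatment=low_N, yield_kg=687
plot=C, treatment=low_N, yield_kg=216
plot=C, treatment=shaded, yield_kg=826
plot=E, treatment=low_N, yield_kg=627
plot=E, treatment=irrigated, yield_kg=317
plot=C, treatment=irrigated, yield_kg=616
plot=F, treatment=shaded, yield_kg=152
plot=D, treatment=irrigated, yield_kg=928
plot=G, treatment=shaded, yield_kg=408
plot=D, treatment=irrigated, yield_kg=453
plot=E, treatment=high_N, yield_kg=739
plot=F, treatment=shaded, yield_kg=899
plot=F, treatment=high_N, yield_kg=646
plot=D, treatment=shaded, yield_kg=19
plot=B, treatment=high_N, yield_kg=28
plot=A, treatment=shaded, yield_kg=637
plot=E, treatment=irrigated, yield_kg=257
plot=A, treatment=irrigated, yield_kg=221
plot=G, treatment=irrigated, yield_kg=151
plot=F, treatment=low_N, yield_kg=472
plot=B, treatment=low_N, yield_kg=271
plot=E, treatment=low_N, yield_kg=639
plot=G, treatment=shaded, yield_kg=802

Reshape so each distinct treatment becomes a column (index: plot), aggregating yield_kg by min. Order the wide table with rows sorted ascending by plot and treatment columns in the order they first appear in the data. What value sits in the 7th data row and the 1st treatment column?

With rows sorted ascending by plot, row 7 is plot=G. treatment columns in first-appearance order: irrigated, high_N, shaded, low_N; column 1 is irrigated.
Long rows with plot=G, treatment=irrigated: min(336, 893, 151) = 151.

151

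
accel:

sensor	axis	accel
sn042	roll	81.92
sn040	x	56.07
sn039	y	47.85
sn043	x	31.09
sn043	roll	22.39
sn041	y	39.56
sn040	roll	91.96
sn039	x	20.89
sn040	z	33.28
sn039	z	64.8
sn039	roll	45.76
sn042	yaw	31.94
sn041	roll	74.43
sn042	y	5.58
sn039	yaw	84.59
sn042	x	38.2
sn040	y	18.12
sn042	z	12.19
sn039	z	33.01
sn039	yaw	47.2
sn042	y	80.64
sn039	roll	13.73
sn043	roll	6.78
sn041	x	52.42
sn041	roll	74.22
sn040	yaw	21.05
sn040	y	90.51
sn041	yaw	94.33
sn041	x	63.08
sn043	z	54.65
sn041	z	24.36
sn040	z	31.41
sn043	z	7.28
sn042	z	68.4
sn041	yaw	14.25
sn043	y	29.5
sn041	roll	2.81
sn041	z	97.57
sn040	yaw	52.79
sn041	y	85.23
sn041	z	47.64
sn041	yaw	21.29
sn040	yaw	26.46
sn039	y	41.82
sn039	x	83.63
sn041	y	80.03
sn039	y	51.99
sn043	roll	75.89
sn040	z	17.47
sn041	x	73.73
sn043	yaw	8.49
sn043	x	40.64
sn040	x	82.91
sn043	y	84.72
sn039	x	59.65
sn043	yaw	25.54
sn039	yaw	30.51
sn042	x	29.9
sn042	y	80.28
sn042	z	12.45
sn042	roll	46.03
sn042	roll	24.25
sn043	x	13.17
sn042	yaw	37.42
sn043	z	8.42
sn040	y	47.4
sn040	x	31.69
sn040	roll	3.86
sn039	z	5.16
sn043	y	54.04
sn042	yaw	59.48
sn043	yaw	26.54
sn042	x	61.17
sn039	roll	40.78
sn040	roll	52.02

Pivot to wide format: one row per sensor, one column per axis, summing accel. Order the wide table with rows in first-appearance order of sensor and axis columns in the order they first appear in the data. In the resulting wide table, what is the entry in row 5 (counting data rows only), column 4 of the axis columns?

169.57

With rows in first-appearance order of sensor, row 5 is sensor=sn041. axis columns in first-appearance order: roll, x, y, z, yaw; column 4 is z.
Long rows with sensor=sn041, axis=z: 24.36 + 97.57 + 47.64 = 169.57.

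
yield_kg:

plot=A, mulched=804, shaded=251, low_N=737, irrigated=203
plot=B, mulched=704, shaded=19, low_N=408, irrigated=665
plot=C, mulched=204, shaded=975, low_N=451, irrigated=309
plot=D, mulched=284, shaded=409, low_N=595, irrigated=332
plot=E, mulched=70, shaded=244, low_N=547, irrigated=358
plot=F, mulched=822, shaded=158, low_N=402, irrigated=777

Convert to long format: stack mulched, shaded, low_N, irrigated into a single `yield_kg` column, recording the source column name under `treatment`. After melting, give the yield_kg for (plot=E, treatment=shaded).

244

Unpivoting turns each (plot, wide-column) pair into one long row.
The wide cell at row E, column shaded holds 244, so the long row (E, shaded) has yield_kg=244.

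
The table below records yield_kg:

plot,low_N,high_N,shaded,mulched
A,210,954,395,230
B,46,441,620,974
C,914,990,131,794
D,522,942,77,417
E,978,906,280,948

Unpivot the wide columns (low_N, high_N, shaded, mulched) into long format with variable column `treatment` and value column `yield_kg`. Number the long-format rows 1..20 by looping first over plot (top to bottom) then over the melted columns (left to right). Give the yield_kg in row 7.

620

20 rows total (5 × 4). Row 7: index ⌊(7-1)/4⌋ = 1 into plot → B; (7-1) mod 4 = 2 into the melted columns → shaded.
So row 7 is (B, shaded, 620); yield_kg = 620.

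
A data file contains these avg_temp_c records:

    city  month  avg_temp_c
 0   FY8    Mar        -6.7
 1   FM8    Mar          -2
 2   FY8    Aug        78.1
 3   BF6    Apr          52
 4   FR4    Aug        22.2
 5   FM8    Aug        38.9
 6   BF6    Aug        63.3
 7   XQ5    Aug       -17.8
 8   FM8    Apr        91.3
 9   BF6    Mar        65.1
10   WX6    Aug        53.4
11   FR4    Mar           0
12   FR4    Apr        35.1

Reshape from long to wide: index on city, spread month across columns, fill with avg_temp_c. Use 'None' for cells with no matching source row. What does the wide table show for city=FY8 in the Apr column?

No long-format row has city=FY8 and month=Apr, so the cell is None.

None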